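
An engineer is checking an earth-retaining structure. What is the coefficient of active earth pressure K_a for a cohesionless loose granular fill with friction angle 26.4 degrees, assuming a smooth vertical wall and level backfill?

K_a = (1 − sin φ)/(1 + sin φ) = (1 − sin 26.4°)/(1 + sin 26.4°) = 0.3844.

0.384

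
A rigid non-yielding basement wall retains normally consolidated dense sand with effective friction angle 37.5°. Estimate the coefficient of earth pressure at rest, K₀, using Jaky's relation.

0.391

K₀ = 1 − sin φ' = 1 − sin 37.5° = 0.3912.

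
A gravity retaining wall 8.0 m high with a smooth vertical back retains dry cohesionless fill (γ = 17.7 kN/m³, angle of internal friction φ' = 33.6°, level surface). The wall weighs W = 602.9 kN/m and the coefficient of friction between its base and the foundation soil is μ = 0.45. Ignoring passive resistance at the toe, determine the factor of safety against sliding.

1.67

K_a = tan²(45° − 33.6°/2) = 0.2875.
P_a = ½K_aγH² = 0.5×0.2875×17.7×8.0² = 162.8 kN/m, acting at H/3 = 2.667 m above the base.
FS_sliding = μW / P_a = 0.45×602.9 / 162.8 = 1.666.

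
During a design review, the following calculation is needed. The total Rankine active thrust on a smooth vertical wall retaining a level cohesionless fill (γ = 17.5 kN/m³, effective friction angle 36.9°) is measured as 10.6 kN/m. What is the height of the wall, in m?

2.20 m

K_a = 0.2497. P_a = ½ K_a γ H² ⇒ H = √(2P_a/(K_a γ)).
H = √(2×10.6/(0.2497×17.5)) = 2.203 m.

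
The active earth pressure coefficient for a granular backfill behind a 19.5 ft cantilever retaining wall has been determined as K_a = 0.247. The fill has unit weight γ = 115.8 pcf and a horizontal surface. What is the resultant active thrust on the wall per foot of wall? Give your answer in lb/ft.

5440 lb/ft

P = ½ K_a γ H² = 0.5 × 0.247 × 115.8 × 19.5² = 5438 lb/ft.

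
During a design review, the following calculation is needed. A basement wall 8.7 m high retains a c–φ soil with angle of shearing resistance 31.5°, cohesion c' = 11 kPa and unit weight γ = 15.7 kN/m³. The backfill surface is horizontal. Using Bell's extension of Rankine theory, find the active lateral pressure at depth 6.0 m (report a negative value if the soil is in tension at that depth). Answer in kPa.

K_a = (1 − sin φ)/(1 + sin φ) = 0.3136.
σ_a = K_a γ z − 2c√K_a = 0.3136×15.7×6.0 − 2×11×0.5600 = 17.22 kPa.

17.2 kPa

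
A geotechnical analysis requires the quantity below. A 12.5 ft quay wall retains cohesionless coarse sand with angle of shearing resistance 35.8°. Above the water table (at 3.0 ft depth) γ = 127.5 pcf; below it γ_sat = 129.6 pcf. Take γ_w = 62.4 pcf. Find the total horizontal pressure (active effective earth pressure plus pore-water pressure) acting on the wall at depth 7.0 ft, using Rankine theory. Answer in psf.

420 psf

K_a = (1 − sin φ)/(1 + sin φ) = 0.2619.
γ' = 129.6 − 62.4 = 67.20 pcf.
Effective vertical stress at 7.0 ft: σ'_v = 127.5×3.0 + 67.20×4.00 = 651.3 psf.
σ'_h = K_a σ'_v = 0.2619 × 651.3 = 170.6 psf; u = γ_w × 4.00 = 249.6 psf.
Total σ_h = 170.6 + 249.6 = 420.2 psf.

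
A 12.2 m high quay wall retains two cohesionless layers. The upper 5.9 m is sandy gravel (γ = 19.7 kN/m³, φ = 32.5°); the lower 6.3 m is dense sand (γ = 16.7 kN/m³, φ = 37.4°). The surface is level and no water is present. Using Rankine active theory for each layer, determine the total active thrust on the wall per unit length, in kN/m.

K_a1 = tan²(45°−32.5°/2) = 0.3010; K_a2 = tan²(45°−37.4°/2) = 0.2443.
Layer 1: σ at base = K_a1 γ₁ h₁ = 34.98 kPa; P₁ = ½×34.98×5.9 = 103.2.
Layer 2: σ_v at top = γ₁h₁ = 116.2; σ_h top = K_a2×116.2 = 28.39; σ_h base = K_a2×(116.2+16.7×6.3) = 54.09.
P₂ = ½(28.39+54.09)×6.3 = 259.8. Total P_a = 103.2+259.8 = 363.0 kN/m.

363 kN/m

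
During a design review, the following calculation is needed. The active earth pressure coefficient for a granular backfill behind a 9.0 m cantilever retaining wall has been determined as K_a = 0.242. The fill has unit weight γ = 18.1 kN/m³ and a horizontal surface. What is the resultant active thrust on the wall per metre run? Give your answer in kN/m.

177 kN/m

P = ½ K_a γ H² = 0.5 × 0.242 × 18.1 × 9.0² = 177.4 kN/m.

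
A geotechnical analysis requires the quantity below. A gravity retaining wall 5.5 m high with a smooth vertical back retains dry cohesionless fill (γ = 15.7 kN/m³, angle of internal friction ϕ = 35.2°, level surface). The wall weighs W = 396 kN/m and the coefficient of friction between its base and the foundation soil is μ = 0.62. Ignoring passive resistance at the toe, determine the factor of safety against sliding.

K_a = tan²(45° − 35.2°/2) = 0.2687.
P_a = ½K_aγH² = 0.5×0.2687×15.7×5.5² = 63.80 kN/m, acting at H/3 = 1.833 m above the base.
FS_sliding = μW / P_a = 0.62×396 / 63.80 = 3.848.

3.85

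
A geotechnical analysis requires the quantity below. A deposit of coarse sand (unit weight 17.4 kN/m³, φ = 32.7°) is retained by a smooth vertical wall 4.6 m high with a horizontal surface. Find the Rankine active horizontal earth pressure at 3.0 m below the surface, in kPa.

K_a = (1 − sin φ)/(1 + sin φ) = 0.2985.
σ_h = K_a γ z = 0.2985 × 17.4 × 3.0 = 15.58 kPa.

15.6 kPa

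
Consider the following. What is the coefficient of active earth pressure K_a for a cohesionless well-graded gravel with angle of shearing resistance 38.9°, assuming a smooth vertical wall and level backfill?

0.229

K_a = (1 − sin φ)/(1 + sin φ) = (1 − sin 38.9°)/(1 + sin 38.9°) = 0.2285.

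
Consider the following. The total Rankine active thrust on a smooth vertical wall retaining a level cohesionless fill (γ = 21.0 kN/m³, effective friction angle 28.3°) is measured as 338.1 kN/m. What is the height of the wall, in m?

K_a = 0.3568. P_a = ½ K_a γ H² ⇒ H = √(2P_a/(K_a γ)).
H = √(2×338.1/(0.3568×21.0)) = 9.500 m.

9.50 m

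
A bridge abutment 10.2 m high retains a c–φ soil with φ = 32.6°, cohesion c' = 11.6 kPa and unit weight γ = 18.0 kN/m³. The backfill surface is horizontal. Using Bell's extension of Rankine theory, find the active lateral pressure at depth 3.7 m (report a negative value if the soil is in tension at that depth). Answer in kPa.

K_a = (1 − sin φ)/(1 + sin φ) = 0.2997.
σ_a = K_a γ z − 2c√K_a = 0.2997×18.0×3.7 − 2×11.6×0.5475 = 7.261 kPa.

7.26 kPa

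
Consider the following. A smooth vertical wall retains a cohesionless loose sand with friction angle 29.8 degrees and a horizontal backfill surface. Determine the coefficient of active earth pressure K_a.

0.336

K_a = (1 − sin φ)/(1 + sin φ) = (1 − sin 29.8°)/(1 + sin 29.8°) = 0.3360.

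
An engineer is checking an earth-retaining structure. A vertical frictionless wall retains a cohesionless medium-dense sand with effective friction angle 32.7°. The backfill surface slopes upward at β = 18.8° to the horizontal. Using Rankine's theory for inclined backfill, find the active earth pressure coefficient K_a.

0.352

K_a = cos β · (cos β − √(cos²β − cos²φ)) / (cos β + √(cos²β − cos²φ)).
cos β = 0.9466, cos φ = 0.8415, √(cos²β − cos²φ) = 0.4336.
K_a = 0.9466 × (0.9466 − 0.4336)/(0.9466 + 0.4336) = 0.3519.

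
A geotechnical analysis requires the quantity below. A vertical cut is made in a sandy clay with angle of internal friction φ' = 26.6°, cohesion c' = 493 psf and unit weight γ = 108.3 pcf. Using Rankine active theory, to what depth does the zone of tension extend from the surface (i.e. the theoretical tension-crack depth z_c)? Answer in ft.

K_a = tan²(45° − 26.6°/2) = 0.3814; √K_a = 0.6176.
The active pressure is zero where K_a γ z = 2c√K_a, so z_c = 2c/(γ√K_a) = 2×493/(108.3×0.6176) = 14.74 ft.

14.7 ft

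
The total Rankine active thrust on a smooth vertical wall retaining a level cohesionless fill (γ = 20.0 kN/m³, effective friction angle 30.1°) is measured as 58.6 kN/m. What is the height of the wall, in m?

4.20 m

K_a = 0.3320. P_a = ½ K_a γ H² ⇒ H = √(2P_a/(K_a γ)).
H = √(2×58.6/(0.3320×20.0)) = 4.201 m.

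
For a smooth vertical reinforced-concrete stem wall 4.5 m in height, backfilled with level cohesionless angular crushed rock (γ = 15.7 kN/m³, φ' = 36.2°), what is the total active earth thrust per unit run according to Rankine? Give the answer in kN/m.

40.9 kN/m

K_a = tan²(45° − φ/2) = 0.2574.
P_a = ½ K_a γ H² = 0.5 × 0.2574 × 15.7 × 4.5² = 40.91 kN/m.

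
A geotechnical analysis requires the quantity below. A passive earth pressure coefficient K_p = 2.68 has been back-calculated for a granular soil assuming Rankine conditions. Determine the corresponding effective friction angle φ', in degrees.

K_p = (1+sin φ)/(1−sin φ) ⇒ sin φ = (K_p − 1)/(K_p + 1) = 0.4565.
φ = arcsin(0.4565) = 27.16°.

27.2°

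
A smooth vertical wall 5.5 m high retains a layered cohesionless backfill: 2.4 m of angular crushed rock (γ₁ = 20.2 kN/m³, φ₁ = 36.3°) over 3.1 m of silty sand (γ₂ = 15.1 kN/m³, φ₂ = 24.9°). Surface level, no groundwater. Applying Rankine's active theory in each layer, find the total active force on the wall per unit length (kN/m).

106 kN/m

K_a1 = tan²(45°−36.3°/2) = 0.2563; K_a2 = tan²(45°−24.9°/2) = 0.4074.
Layer 1: σ at base = K_a1 γ₁ h₁ = 12.42 kPa; P₁ = ½×12.42×2.4 = 14.91.
Layer 2: σ_v at top = γ₁h₁ = 48.48; σ_h top = K_a2×48.48 = 19.75; σ_h base = K_a2×(48.48+15.1×3.1) = 38.82.
P₂ = ½(19.75+38.82)×3.1 = 90.79. Total P_a = 14.91+90.79 = 105.7 kN/m.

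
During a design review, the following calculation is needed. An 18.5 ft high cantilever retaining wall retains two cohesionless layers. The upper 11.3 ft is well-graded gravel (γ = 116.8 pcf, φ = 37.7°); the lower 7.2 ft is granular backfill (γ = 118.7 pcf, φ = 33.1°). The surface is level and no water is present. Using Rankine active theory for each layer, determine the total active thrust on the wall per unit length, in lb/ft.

K_a1 = tan²(45°−37.7°/2) = 0.2411; K_a2 = tan²(45°−33.1°/2) = 0.2936.
Layer 1: σ at base = K_a1 γ₁ h₁ = 318.2 psf; P₁ = ½×318.2×11.3 = 1798.
Layer 2: σ_v at top = γ₁h₁ = 1320; σ_h top = K_a2×1320 = 387.5; σ_h base = K_a2×(1320+118.7×7.2) = 638.4.
P₂ = ½(387.5+638.4)×7.2 = 3693. Total P_a = 1798+3693 = 5491 lb/ft.

5490 lb/ft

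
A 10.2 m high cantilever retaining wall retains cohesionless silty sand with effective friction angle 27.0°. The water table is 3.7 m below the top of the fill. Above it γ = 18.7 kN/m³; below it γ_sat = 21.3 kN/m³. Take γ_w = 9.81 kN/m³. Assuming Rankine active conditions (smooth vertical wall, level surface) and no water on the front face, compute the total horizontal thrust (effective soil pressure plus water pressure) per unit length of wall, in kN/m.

515 kN/m

K_a = tan²(45° − φ/2) = 0.3755.
γ' = 21.3 − 9.81 = 11.49 kN/m³. Depth below WT = 6.5 m.
σ'_h at WT = K_a γ d_w = 25.98 kPa; at base = 25.98 + K_a γ' × 6.5 = 54.03 kPa.
P₁ (0–3.7 m) = ½×25.98×3.7 = 48.07. P₂ (3.7–10.2 m) = ½(25.98+54.03)×6.5 = 260.0.
P_w = ½ γ_w h₂² = 0.5×9.81×6.5² = 207.2. Total = 48.07+260.0+207.2 = 515.3 kN/m.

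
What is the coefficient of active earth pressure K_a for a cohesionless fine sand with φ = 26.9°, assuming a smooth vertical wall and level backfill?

K_a = tan²(45° − φ/2) = tan²(31.55°) = 0.3770.

0.377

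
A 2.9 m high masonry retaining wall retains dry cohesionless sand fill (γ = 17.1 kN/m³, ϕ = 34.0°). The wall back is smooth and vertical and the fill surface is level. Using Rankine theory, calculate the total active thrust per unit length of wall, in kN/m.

20.3 kN/m

K_a = tan²(45° − φ/2) = 0.2827.
P_a = ½ K_a γ H² = 0.5 × 0.2827 × 17.1 × 2.9² = 20.33 kN/m.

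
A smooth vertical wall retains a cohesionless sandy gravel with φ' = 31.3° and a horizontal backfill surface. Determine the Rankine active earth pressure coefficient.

0.316

K_a = (1 − sin φ)/(1 + sin φ) = (1 − sin 31.3°)/(1 + sin 31.3°) = 0.3162.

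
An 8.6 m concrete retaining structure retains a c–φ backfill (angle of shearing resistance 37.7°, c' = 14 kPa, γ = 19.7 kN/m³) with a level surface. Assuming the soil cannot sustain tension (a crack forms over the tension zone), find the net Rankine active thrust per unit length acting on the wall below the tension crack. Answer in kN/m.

K_a = 0.2411; √K_a = 0.4910.
Tension-crack depth z_c = 2c/(γ√K_a) = 2×14/(19.7×0.4910) = 2.895 m.
σ_a at base = K_a γ H − 2c√K_a = 0.2411×19.7×8.6 − 2×14×0.4910 = 27.09 kPa.
P_a = ½ × 27.09 × (H − z_c) = 0.5×27.09×5.705 = 77.28 kN/m.

77.3 kN/m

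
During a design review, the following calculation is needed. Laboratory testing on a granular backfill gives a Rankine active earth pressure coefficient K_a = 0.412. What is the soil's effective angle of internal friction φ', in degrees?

24.6°

K_a = tan²(45° − φ/2) ⇒ 45° − φ/2 = arctan(√0.412) = 32.70°.
φ = 2(45° − 32.70°) = 24.61°.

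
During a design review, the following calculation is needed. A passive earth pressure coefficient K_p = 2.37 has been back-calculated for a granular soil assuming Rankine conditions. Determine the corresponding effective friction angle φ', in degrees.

24.0°

K_p = (1+sin φ)/(1−sin φ) ⇒ sin φ = (K_p − 1)/(K_p + 1) = 0.4065.
φ = arcsin(0.4065) = 23.99°.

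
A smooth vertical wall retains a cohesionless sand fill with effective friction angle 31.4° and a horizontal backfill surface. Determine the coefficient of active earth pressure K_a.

K_a = tan²(45° − φ/2) = tan²(29.30°) = 0.3149.

0.315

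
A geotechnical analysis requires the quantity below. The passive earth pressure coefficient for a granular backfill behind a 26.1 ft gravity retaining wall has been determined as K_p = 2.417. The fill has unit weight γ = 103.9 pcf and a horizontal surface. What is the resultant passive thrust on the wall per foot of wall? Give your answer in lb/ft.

P = ½ K_p γ H² = 0.5 × 2.417 × 103.9 × 26.1² = 85530 lb/ft.

85500 lb/ft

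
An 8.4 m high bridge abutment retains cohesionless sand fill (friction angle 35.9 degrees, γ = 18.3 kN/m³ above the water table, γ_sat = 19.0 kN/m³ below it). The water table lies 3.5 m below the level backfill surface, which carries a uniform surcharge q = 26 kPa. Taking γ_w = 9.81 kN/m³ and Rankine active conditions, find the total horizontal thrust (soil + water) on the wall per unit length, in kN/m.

K_a = tan²(45° − φ/2) = 0.2607.
γ' = 19.0 − 9.81 = 9.190 kN/m³. h₂ = H − d_w = 4.9 m.
σ'_h: at surface K_a·q = 6.779; at WT K_a(q+γd_w) = 23.48; at base K_a(q+γd_w+γ'h₂) = 35.22 kPa.
P₁ = ½(6.779+23.48)×3.5 = 52.95; P₂ = ½(23.48+35.22)×4.9 = 143.8; P_w = ½γ_w h₂² = 117.8.
Total = 52.95+143.8+117.8 = 314.5 kN/m.

315 kN/m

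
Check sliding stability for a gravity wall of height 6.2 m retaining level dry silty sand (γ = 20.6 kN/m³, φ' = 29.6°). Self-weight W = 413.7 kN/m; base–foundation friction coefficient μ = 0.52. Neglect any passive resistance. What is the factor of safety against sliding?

K_a = tan²(45° − 29.6°/2) = 0.3387.
P_a = ½K_aγH² = 0.5×0.3387×20.6×6.2² = 134.1 kN/m, acting at H/3 = 2.067 m above the base.
FS_sliding = μW / P_a = 0.52×413.7 / 134.1 = 1.604.

1.60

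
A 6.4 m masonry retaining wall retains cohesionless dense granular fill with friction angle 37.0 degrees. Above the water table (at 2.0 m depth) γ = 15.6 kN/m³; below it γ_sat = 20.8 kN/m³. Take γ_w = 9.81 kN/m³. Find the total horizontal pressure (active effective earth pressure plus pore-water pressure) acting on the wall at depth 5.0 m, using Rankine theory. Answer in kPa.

K_a = (1 − sin φ)/(1 + sin φ) = 0.2486.
γ' = 20.8 − 9.81 = 10.99 kN/m³.
Effective vertical stress at 5.0 m: σ'_v = 15.6×2.0 + 10.99×3.00 = 64.17 kPa.
σ'_h = K_a σ'_v = 0.2486 × 64.17 = 15.95 kPa; u = γ_w × 3.00 = 29.43 kPa.
Total σ_h = 15.95 + 29.43 = 45.38 kPa.

45.4 kPa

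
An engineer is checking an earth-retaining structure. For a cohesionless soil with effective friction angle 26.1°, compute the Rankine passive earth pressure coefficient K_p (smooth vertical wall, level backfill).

2.57

K_p = (1 + sin φ)/(1 − sin φ) = tan²(45° + 26.1°/2) = 2.571.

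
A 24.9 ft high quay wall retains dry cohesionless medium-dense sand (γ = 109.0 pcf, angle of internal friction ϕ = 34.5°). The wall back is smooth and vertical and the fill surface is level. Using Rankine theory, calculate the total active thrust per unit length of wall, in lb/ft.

9350 lb/ft

K_a = tan²(45° − φ/2) = 0.2768.
P_a = ½ K_a γ H² = 0.5 × 0.2768 × 109.0 × 24.9² = 9353 lb/ft.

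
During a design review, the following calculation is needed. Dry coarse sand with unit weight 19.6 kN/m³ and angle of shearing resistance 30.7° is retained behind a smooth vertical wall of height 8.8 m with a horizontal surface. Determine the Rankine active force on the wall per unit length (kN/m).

K_a = tan²(45° − φ/2) = 0.3240.
P_a = ½ K_a γ H² = 0.5 × 0.3240 × 19.6 × 8.8² = 245.9 kN/m.

246 kN/m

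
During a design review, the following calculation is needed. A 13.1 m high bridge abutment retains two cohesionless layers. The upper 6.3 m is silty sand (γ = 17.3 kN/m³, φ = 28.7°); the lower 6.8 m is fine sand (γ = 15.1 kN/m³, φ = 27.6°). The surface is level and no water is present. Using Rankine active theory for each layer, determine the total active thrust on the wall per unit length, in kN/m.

520 kN/m

K_a1 = tan²(45°−28.7°/2) = 0.3511; K_a2 = tan²(45°−27.6°/2) = 0.3668.
Layer 1: σ at base = K_a1 γ₁ h₁ = 38.27 kPa; P₁ = ½×38.27×6.3 = 120.6.
Layer 2: σ_v at top = γ₁h₁ = 109.0; σ_h top = K_a2×109.0 = 39.98; σ_h base = K_a2×(109.0+15.1×6.8) = 77.64.
P₂ = ½(39.98+77.64)×6.8 = 399.9. Total P_a = 120.6+399.9 = 520.4 kN/m.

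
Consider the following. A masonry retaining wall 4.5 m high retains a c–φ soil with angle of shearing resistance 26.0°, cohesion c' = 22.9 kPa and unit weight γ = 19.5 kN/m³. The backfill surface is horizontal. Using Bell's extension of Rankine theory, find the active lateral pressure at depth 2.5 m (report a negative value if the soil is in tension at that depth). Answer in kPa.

-9.58 kPa

K_a = (1 − sin φ)/(1 + sin φ) = 0.3905.
σ_a = K_a γ z − 2c√K_a = 0.3905×19.5×2.5 − 2×22.9×0.6249 = -9.584 kPa.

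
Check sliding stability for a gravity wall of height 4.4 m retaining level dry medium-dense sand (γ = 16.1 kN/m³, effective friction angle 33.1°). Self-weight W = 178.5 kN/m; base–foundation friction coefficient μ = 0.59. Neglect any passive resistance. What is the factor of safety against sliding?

K_a = tan²(45° − 33.1°/2) = 0.2936.
P_a = ½K_aγH² = 0.5×0.2936×16.1×4.4² = 45.75 kN/m, acting at H/3 = 1.467 m above the base.
FS_sliding = μW / P_a = 0.59×178.5 / 45.75 = 2.302.

2.30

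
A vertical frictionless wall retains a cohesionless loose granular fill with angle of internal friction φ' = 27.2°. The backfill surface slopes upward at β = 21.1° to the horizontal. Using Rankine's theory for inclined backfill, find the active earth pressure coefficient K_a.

0.500

K_a = cos β · (cos β − √(cos²β − cos²φ)) / (cos β + √(cos²β − cos²φ)).
cos β = 0.9330, cos φ = 0.8894, √(cos²β − cos²φ) = 0.2817.
K_a = 0.9330 × (0.9330 − 0.2817)/(0.9330 + 0.2817) = 0.5002.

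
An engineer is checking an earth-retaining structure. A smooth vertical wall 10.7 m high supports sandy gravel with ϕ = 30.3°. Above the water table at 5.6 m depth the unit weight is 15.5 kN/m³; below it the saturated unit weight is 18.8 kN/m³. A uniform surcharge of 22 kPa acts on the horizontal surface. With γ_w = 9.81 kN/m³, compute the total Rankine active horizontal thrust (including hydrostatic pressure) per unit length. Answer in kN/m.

K_a = tan²(45° − φ/2) = 0.3293.
γ' = 18.8 − 9.81 = 8.990 kN/m³. h₂ = H − d_w = 5.1 m.
σ'_h: at surface K_a·q = 7.245; at WT K_a(q+γd_w) = 35.83; at base K_a(q+γd_w+γ'h₂) = 50.93 kPa.
P₁ = ½(7.245+35.83)×5.6 = 120.6; P₂ = ½(35.83+50.93)×5.1 = 221.2; P_w = ½γ_w h₂² = 127.6.
Total = 120.6+221.2+127.6 = 469.4 kN/m.

469 kN/m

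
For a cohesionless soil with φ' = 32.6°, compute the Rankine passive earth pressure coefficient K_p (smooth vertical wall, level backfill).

K_p = (1 + sin φ)/(1 − sin φ) = tan²(45° + 32.6°/2) = 3.336.

3.34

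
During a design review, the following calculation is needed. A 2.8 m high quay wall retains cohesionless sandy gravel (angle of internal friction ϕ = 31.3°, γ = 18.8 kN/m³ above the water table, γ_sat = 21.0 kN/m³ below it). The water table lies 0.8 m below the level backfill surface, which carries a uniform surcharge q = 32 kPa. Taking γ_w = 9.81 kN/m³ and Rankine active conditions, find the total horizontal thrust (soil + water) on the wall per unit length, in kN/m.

K_a = tan²(45° − φ/2) = 0.3162.
γ' = 21.0 − 9.81 = 11.19 kN/m³. h₂ = H − d_w = 2.0 m.
σ'_h: at surface K_a·q = 10.12; at WT K_a(q+γd_w) = 14.87; at base K_a(q+γd_w+γ'h₂) = 21.95 kPa.
P₁ = ½(10.12+14.87)×0.8 = 9.997; P₂ = ½(14.87+21.95)×2.0 = 36.83; P_w = ½γ_w h₂² = 19.62.
Total = 9.997+36.83+19.62 = 66.44 kN/m.

66.4 kN/m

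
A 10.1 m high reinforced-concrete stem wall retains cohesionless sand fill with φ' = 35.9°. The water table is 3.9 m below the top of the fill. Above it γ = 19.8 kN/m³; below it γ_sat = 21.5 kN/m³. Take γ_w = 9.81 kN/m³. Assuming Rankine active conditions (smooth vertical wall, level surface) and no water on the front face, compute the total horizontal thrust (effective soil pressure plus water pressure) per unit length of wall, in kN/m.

411 kN/m

K_a = tan²(45° − φ/2) = 0.2607.
γ' = 21.5 − 9.81 = 11.69 kN/m³. Depth below WT = 6.2 m.
σ'_h at WT = K_a γ d_w = 20.13 kPa; at base = 20.13 + K_a γ' × 6.2 = 39.03 kPa.
P₁ (0–3.9 m) = ½×20.13×3.9 = 39.26. P₂ (3.9–10.1 m) = ½(20.13+39.03)×6.2 = 183.4.
P_w = ½ γ_w h₂² = 0.5×9.81×6.2² = 188.5. Total = 39.26+183.4+188.5 = 411.2 kN/m.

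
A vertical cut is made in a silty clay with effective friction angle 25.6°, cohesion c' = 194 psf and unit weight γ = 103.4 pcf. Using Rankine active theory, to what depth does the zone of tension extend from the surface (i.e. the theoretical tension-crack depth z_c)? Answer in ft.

K_a = tan²(45° − 25.6°/2) = 0.3966; √K_a = 0.6297.
The active pressure is zero where K_a γ z = 2c√K_a, so z_c = 2c/(γ√K_a) = 2×194/(103.4×0.6297) = 5.959 ft.

5.96 ft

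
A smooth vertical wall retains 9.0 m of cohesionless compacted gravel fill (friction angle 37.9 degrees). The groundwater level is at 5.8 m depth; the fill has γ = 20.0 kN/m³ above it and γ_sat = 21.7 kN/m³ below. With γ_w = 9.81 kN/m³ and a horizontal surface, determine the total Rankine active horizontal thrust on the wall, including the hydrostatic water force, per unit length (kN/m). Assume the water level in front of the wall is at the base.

234 kN/m

K_a = tan²(45° − φ/2) = 0.2389.
γ' = 21.7 − 9.81 = 11.89 kN/m³. Depth below WT = 3.2 m.
σ'_h at WT = K_a γ d_w = 27.72 kPa; at base = 27.72 + K_a γ' × 3.2 = 36.81 kPa.
P₁ (0–5.8 m) = ½×27.72×5.8 = 80.38. P₂ (5.8–9.0 m) = ½(27.72+36.81)×3.2 = 103.2.
P_w = ½ γ_w h₂² = 0.5×9.81×3.2² = 50.23. Total = 80.38+103.2+50.23 = 233.8 kN/m.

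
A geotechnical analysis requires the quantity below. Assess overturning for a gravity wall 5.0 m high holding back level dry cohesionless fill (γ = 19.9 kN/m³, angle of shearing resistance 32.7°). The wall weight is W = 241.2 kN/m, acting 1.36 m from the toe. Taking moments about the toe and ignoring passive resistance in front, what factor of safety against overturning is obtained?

2.65

K_a = tan²(45° − 32.7°/2) = 0.2985.
P_a = ½K_aγH² = 0.5×0.2985×19.9×5.0² = 74.25 kN/m, acting at H/3 = 1.667 m above the base.
Overturning moment M_o = P_a × H/3 = 74.25 × 1.667 = 123.8.
Resisting moment M_r = W × 1.36 = 241.2 × 1.36 = 328.0.
FS_overturning = M_r/M_o = 328.0/123.8 = 2.651.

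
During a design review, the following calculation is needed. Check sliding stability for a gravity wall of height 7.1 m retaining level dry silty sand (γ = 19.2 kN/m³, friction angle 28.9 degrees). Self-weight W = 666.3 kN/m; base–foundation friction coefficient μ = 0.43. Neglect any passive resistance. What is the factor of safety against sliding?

1.70

K_a = tan²(45° − 28.9°/2) = 0.3484.
P_a = ½K_aγH² = 0.5×0.3484×19.2×7.1² = 168.6 kN/m, acting at H/3 = 2.367 m above the base.
FS_sliding = μW / P_a = 0.43×666.3 / 168.6 = 1.699.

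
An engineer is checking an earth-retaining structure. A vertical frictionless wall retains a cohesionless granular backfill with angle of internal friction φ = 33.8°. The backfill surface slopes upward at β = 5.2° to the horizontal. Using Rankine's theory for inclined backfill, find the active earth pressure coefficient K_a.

K_a = cos β · (cos β − √(cos²β − cos²φ)) / (cos β + √(cos²β − cos²φ)).
cos β = 0.9959, cos φ = 0.8310, √(cos²β − cos²φ) = 0.5489.
K_a = 0.9959 × (0.9959 − 0.5489)/(0.9959 + 0.5489) = 0.2882.

0.288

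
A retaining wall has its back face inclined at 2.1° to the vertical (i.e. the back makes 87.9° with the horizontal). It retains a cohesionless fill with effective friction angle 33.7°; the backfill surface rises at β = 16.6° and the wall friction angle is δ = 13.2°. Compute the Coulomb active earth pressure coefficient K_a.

0.344

K_a = sin²(α+φ) / [sin²α · sin(α−δ) · (1 + √{sin(φ+δ)sin(φ−β) / (sin(α−δ)sin(α+β))})²].
With α = 87.9°, φ = 33.7°, δ = 13.2°, β = 16.6°: K_a = 0.3441.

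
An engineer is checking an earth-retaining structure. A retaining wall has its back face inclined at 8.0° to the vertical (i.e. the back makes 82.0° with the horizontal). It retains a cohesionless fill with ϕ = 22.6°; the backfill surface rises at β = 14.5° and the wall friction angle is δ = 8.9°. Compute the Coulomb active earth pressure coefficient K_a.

0.611

K_a = sin²(α+φ) / [sin²α · sin(α−δ) · (1 + √{sin(φ+δ)sin(φ−β) / (sin(α−δ)sin(α+β))})²].
With α = 82.0°, φ = 22.6°, δ = 8.9°, β = 14.5°: K_a = 0.6108.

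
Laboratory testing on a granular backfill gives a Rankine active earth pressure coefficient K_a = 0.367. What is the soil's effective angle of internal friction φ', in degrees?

K_a = tan²(45° − φ/2) ⇒ 45° − φ/2 = arctan(√0.367) = 31.21°.
φ = 2(45° − 31.21°) = 27.58°.

27.6°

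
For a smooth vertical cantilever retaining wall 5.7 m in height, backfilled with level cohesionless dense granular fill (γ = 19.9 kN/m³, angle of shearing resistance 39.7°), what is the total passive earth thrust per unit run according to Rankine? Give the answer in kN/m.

K_p = tan²(45° + φ/2) = 4.537.
P_p = ½ K_p γ H² = 0.5 × 4.537 × 19.9 × 5.7² = 1467 kN/m.

1470 kN/m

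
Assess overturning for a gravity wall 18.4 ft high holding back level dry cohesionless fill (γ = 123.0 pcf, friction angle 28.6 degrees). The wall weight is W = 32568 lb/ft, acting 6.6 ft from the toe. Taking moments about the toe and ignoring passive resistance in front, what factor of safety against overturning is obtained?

K_a = tan²(45° − 28.6°/2) = 0.3525.
P_a = ½K_aγH² = 0.5×0.3525×123.0×18.4² = 7341 lb/ft, acting at H/3 = 6.133 ft above the base.
Overturning moment M_o = P_a × H/3 = 7341 × 6.133 = 45020.
Resisting moment M_r = W × 6.6 = 32568 × 6.6 = 214900.
FS_overturning = M_r/M_o = 214900/45020 = 4.774.

4.77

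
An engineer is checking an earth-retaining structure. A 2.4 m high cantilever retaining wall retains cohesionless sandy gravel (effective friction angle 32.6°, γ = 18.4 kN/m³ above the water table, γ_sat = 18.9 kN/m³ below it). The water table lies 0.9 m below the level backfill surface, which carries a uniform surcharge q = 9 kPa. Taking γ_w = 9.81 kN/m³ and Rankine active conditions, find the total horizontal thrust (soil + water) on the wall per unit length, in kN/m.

K_a = tan²(45° − φ/2) = 0.2997.
γ' = 18.9 − 9.81 = 9.090 kN/m³. h₂ = H − d_w = 1.5 m.
σ'_h: at surface K_a·q = 2.698; at WT K_a(q+γd_w) = 7.661; at base K_a(q+γd_w+γ'h₂) = 11.75 kPa.
P₁ = ½(2.698+7.661)×0.9 = 4.662; P₂ = ½(7.661+11.75)×1.5 = 14.56; P_w = ½γ_w h₂² = 11.04.
Total = 4.662+14.56+11.04 = 30.25 kN/m.

30.3 kN/m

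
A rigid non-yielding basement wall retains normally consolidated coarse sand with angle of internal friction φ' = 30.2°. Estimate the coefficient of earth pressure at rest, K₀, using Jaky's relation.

K₀ = 1 − sin φ' = 1 − sin 30.2° = 0.4970.

0.497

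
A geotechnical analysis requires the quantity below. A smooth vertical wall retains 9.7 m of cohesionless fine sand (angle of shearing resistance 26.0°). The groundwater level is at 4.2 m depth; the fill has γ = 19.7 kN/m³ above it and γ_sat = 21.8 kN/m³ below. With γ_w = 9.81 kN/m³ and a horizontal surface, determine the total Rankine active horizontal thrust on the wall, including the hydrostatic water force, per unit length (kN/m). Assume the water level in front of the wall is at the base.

K_a = tan²(45° − φ/2) = 0.3905.
γ' = 21.8 − 9.81 = 11.99 kN/m³. Depth below WT = 5.5 m.
σ'_h at WT = K_a γ d_w = 32.31 kPa; at base = 32.31 + K_a γ' × 5.5 = 58.06 kPa.
P₁ (0–4.2 m) = ½×32.31×4.2 = 67.84. P₂ (4.2–9.7 m) = ½(32.31+58.06)×5.5 = 248.5.
P_w = ½ γ_w h₂² = 0.5×9.81×5.5² = 148.4. Total = 67.84+248.5+148.4 = 464.7 kN/m.

465 kN/m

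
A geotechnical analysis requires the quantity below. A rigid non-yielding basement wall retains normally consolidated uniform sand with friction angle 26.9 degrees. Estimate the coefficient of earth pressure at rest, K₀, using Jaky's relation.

K₀ = 1 − sin φ' = 1 − sin 26.9° = 0.5476.

0.548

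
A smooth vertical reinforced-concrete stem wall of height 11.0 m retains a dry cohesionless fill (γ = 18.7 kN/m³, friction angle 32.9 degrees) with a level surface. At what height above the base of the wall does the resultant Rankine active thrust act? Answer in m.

K_a = 0.2960.
The pressure distribution is triangular, so the resultant acts at H/3 above the base = 11.0/3 = 3.667 m.

3.67 m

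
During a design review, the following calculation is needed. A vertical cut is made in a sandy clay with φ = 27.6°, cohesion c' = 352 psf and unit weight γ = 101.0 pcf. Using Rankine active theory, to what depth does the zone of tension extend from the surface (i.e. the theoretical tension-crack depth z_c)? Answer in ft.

K_a = tan²(45° − 27.6°/2) = 0.3668; √K_a = 0.6056.
The active pressure is zero where K_a γ z = 2c√K_a, so z_c = 2c/(γ√K_a) = 2×352/(101.0×0.6056) = 11.51 ft.

11.5 ft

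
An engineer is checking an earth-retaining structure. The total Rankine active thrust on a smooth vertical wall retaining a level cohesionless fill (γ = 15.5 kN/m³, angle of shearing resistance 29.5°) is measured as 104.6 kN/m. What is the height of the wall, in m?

K_a = 0.3401. P_a = ½ K_a γ H² ⇒ H = √(2P_a/(K_a γ)).
H = √(2×104.6/(0.3401×15.5)) = 6.300 m.

6.30 m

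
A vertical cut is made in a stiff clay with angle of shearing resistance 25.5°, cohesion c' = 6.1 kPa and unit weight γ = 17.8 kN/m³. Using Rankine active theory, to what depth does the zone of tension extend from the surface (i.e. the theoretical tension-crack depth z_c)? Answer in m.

1.09 m

K_a = tan²(45° − 25.5°/2) = 0.3981; √K_a = 0.6310.
The active pressure is zero where K_a γ z = 2c√K_a, so z_c = 2c/(γ√K_a) = 2×6.1/(17.8×0.6310) = 1.086 m.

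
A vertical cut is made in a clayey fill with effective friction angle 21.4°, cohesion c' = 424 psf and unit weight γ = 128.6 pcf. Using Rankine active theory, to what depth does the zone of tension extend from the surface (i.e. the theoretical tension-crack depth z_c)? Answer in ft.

9.67 ft

K_a = tan²(45° − 21.4°/2) = 0.4653; √K_a = 0.6822.
The active pressure is zero where K_a γ z = 2c√K_a, so z_c = 2c/(γ√K_a) = 2×424/(128.6×0.6822) = 9.667 ft.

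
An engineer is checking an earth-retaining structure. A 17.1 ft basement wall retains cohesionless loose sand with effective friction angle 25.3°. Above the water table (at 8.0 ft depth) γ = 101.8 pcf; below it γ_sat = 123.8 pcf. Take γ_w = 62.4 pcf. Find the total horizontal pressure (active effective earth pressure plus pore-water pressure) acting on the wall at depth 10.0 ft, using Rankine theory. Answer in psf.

K_a = (1 − sin φ)/(1 + sin φ) = 0.4012.
γ' = 123.8 − 62.4 = 61.40 pcf.
Effective vertical stress at 10.0 ft: σ'_v = 101.8×8.0 + 61.40×2.00 = 937.2 psf.
σ'_h = K_a σ'_v = 0.4012 × 937.2 = 376.0 psf; u = γ_w × 2.00 = 124.8 psf.
Total σ_h = 376.0 + 124.8 = 500.8 psf.

501 psf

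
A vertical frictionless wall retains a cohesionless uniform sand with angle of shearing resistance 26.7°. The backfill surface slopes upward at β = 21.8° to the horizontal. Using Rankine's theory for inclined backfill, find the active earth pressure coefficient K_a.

0.531

K_a = cos β · (cos β − √(cos²β − cos²φ)) / (cos β + √(cos²β − cos²φ)).
cos β = 0.9285, cos φ = 0.8934, √(cos²β − cos²φ) = 0.2529.
K_a = 0.9285 × (0.9285 − 0.2529)/(0.9285 + 0.2529) = 0.5309.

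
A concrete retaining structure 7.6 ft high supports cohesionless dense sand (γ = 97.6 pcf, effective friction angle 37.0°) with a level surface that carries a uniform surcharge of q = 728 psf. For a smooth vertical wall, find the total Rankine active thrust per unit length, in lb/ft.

2080 lb/ft

K_a = tan²(45° − φ/2) = 0.2486.
Soil triangle: ½ K_a γ H² = 0.5×0.2486×97.6×7.6² = 700.7 lb/ft.
Surcharge rectangle: K_a q H = 0.2486×728×7.6 = 1375 lb/ft.
Total = 700.7 + 1375 = 2076 lb/ft.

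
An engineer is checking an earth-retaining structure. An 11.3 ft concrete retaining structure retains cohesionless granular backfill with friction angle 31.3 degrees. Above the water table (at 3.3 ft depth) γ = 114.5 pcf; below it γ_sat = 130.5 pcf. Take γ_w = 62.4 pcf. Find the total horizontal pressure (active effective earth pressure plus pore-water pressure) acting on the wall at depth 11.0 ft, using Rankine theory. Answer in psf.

766 psf

K_a = (1 − sin φ)/(1 + sin φ) = 0.3162.
γ' = 130.5 − 62.4 = 68.10 pcf.
Effective vertical stress at 11.0 ft: σ'_v = 114.5×3.3 + 68.10×7.70 = 902.2 psf.
σ'_h = K_a σ'_v = 0.3162 × 902.2 = 285.3 psf; u = γ_w × 7.70 = 480.5 psf.
Total σ_h = 285.3 + 480.5 = 765.8 psf.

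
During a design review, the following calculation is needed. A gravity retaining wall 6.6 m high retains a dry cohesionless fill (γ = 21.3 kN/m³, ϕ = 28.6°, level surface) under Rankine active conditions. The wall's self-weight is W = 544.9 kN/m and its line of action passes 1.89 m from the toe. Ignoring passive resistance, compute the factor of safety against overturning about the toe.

K_a = tan²(45° − 28.6°/2) = 0.3525.
P_a = ½K_aγH² = 0.5×0.3525×21.3×6.6² = 163.6 kN/m, acting at H/3 = 2.200 m above the base.
Overturning moment M_o = P_a × H/3 = 163.6 × 2.200 = 359.8.
Resisting moment M_r = W × 1.89 = 544.9 × 1.89 = 1030.
FS_overturning = M_r/M_o = 1030/359.8 = 2.862.

2.86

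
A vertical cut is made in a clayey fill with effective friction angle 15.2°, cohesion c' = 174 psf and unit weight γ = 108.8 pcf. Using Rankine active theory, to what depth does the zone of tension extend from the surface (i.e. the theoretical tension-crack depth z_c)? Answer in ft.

K_a = tan²(45° − 15.2°/2) = 0.5845; √K_a = 0.7646.
The active pressure is zero where K_a γ z = 2c√K_a, so z_c = 2c/(γ√K_a) = 2×174/(108.8×0.7646) = 4.184 ft.

4.18 ft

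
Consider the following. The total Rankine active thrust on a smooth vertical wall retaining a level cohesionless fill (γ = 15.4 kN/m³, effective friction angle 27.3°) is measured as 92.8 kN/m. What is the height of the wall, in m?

K_a = 0.3711. P_a = ½ K_a γ H² ⇒ H = √(2P_a/(K_a γ)).
H = √(2×92.8/(0.3711×15.4)) = 5.699 m.

5.70 m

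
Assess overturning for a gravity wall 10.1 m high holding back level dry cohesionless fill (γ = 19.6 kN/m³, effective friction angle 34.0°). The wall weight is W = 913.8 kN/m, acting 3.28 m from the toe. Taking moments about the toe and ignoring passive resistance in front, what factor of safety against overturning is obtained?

3.15

K_a = tan²(45° − 34.0°/2) = 0.2827.
P_a = ½K_aγH² = 0.5×0.2827×19.6×10.1² = 282.6 kN/m, acting at H/3 = 3.367 m above the base.
Overturning moment M_o = P_a × H/3 = 282.6 × 3.367 = 951.5.
Resisting moment M_r = W × 3.28 = 913.8 × 3.28 = 2997.
FS_overturning = M_r/M_o = 2997/951.5 = 3.150.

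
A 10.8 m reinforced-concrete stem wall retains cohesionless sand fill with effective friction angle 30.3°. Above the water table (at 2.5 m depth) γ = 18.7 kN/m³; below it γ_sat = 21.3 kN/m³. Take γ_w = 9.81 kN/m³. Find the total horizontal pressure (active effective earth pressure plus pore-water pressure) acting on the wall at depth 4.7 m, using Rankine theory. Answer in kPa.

45.3 kPa

K_a = (1 − sin φ)/(1 + sin φ) = 0.3293.
γ' = 21.3 − 9.81 = 11.49 kN/m³.
Effective vertical stress at 4.7 m: σ'_v = 18.7×2.5 + 11.49×2.20 = 72.03 kPa.
σ'_h = K_a σ'_v = 0.3293 × 72.03 = 23.72 kPa; u = γ_w × 2.20 = 21.58 kPa.
Total σ_h = 23.72 + 21.58 = 45.30 kPa.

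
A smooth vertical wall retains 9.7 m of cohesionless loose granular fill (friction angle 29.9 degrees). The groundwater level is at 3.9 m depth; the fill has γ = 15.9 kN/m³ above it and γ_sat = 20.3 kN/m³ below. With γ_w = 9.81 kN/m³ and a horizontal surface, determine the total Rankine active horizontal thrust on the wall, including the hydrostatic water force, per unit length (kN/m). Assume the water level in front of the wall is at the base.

385 kN/m

K_a = tan²(45° − φ/2) = 0.3347.
γ' = 20.3 − 9.81 = 10.49 kN/m³. Depth below WT = 5.8 m.
σ'_h at WT = K_a γ d_w = 20.75 kPa; at base = 20.75 + K_a γ' × 5.8 = 41.12 kPa.
P₁ (0–3.9 m) = ½×20.75×3.9 = 40.47. P₂ (3.9–9.7 m) = ½(20.75+41.12)×5.8 = 179.4.
P_w = ½ γ_w h₂² = 0.5×9.81×5.8² = 165.0. Total = 40.47+179.4+165.0 = 384.9 kN/m.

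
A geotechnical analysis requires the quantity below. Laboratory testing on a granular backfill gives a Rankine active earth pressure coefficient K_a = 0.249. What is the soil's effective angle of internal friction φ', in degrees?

K_a = tan²(45° − φ/2) ⇒ 45° − φ/2 = arctan(√0.249) = 26.52°.
φ = 2(45° − 26.52°) = 36.96°.

37.0°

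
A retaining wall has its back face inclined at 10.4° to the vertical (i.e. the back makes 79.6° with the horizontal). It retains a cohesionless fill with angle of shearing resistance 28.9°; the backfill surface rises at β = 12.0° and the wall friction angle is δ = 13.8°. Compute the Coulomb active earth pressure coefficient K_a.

K_a = sin²(α+φ) / [sin²α · sin(α−δ) · (1 + √{sin(φ+δ)sin(φ−β) / (sin(α−δ)sin(α+β))})²].
With α = 79.6°, φ = 28.9°, δ = 13.8°, β = 12.0°: K_a = 0.4749.

0.475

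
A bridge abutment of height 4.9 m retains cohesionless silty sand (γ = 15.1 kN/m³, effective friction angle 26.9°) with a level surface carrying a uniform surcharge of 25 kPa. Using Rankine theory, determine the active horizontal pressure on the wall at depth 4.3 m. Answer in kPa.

33.9 kPa

K_a = (1 − sin φ)/(1 + sin φ) = 0.3770.
σ_v = γz + q = 15.1 × 4.3 + 25 = 89.93 kPa.
σ_h = K_a σ_v = 0.3770 × 89.93 = 33.90 kPa.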